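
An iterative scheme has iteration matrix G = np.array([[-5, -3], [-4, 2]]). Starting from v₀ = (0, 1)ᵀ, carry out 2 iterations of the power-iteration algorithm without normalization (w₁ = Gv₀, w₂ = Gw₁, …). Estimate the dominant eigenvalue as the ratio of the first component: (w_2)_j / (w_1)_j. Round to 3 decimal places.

w1 = Gv₀ = (-3, 2)
w2 = Gw1 = (9, 16)
Ratio at component: 9 / -3 = -3.000

-3.000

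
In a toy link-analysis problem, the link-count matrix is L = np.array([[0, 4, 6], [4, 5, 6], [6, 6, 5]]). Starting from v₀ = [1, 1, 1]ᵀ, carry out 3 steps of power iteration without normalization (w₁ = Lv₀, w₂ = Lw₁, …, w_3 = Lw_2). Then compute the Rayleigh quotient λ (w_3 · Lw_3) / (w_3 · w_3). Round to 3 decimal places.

λ ≈ 14.483

w1 = Lv₀ = (0·1 + 4·1 + 6·1; 4·1 + 5·1 + 6·1; 6·1 + 6·1 + 5·1) = (10, 15, 17)
w2 = Lw1 = (0·10 + 4·15 + 6·17; 4·10 + 5·15 + 6·17; 6·10 + 6·15 + 5·17) = (162, 217, 235)
w3 = Lw2 = (2278, 3143, 3449)
Lw3 = (33266, 45521, 49771)
w3·Lw3 = 2278·33266 + 3143·45521 + 3449·49771 = 390512630; w3·w3 = 2278·2278 + 3143·3143 + 3449·3449 = 26963334
λ ≈ 390512630/26963334 = 14.483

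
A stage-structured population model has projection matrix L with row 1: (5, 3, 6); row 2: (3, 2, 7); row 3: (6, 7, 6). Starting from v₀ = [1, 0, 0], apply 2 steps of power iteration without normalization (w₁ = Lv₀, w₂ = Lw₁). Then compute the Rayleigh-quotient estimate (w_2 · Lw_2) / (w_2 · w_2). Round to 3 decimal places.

15.460

w1 = Lv₀ = (5·1 + 3·0 + 6·0; 3·1 + 2·0 + 7·0; 6·1 + 7·0 + 6·0) = (5, 3, 6)
w2 = Lw1 = (5·5 + 3·3 + 6·6; 3·5 + 2·3 + 7·6; 6·5 + 7·3 + 6·6) = (70, 63, 87)
Lw2 = (1061, 945, 1383)
w2·Lw2 = 70·1061 + 63·945 + 87·1383 = 254126; w2·w2 = 70·70 + 63·63 + 87·87 = 16438
λ ≈ 254126/16438 = 15.460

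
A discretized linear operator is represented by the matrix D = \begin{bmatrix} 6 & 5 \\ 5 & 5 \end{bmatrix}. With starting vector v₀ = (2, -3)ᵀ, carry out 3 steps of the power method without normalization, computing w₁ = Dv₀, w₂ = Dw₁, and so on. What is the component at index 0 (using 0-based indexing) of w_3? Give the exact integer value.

w1 = Dv₀ = (-3, -5)
w2 = Dw1 = (-43, -40)
w3 = Dw2 = (-458, -415)
The requested component of w3 is -458.

-458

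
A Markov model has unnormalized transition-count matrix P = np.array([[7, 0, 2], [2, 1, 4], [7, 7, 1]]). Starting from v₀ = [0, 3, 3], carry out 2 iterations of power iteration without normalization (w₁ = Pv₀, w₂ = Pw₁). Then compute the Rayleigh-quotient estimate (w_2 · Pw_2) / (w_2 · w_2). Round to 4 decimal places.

w1 = Pv₀ = (7·0 + 0·3 + 2·3; 2·0 + 1·3 + 4·3; 7·0 + 7·3 + 1·3) = (6, 15, 24)
w2 = Pw1 = (7·6 + 0·15 + 2·24; 2·6 + 1·15 + 4·24; 7·6 + 7·15 + 1·24) = (90, 123, 171)
Pw2 = (972, 987, 1662)
w2·Pw2 = 90·972 + 123·987 + 171·1662 = 493083; w2·w2 = 90·90 + 123·123 + 171·171 = 52470
λ ≈ 493083/52470 = 9.3974

λ ≈ 9.3974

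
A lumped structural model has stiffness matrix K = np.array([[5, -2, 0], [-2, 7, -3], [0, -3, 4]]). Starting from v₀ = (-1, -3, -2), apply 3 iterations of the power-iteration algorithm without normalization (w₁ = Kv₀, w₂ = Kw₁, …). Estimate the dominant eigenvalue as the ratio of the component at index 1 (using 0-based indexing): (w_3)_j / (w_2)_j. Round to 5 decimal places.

w1 = Kv₀ = (1, -13, 1)
w2 = Kw1 = (31, -96, 43)
w3 = Kw2 = (347, -863, 460)
Ratio at component: -863 / -96 = 8.98958

λ ≈ 8.98958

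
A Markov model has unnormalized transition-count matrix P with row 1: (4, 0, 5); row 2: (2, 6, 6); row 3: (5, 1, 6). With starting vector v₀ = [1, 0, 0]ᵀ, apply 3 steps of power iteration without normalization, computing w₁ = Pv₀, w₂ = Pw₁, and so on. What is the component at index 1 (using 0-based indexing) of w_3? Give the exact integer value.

w1 = Pv₀ = (4·1 + 0·0 + 5·0; 2·1 + 6·0 + 6·0; 5·1 + 1·0 + 6·0) = (4, 2, 5)
w2 = Pw1 = (4·4 + 0·2 + 5·5; 2·4 + 6·2 + 6·5; 5·4 + 1·2 + 6·5) = (41, 50, 52)
w3 = Pw2 = (424, 694, 567)
The requested component of w3 is 694.

694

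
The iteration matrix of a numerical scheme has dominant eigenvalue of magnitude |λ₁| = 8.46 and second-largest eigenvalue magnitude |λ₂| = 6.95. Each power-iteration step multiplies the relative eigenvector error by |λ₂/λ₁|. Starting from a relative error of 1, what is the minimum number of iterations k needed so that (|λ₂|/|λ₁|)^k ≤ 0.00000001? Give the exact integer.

94

|λ₂/λ₁| = 6.95/8.46 = 0.82151
Need k ≥ ln(0.00000001) / ln(0.82151) = -18.4207 / -0.1966 ≈ 93.693
Smallest integer k satisfying the bound: 94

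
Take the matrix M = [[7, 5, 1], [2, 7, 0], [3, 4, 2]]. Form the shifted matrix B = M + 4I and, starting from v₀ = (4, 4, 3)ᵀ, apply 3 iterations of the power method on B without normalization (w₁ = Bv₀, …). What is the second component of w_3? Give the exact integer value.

9852

B = M + 4I has rows (11, 5, 1); (2, 11, 0); (3, 4, 6)
w1 = Bv₀ = (67, 52, 46)
w2 = Bw1 = (1043, 706, 685)
w3 = Bw2 = (15688, 9852, 10063)
Requested component of w3: 9852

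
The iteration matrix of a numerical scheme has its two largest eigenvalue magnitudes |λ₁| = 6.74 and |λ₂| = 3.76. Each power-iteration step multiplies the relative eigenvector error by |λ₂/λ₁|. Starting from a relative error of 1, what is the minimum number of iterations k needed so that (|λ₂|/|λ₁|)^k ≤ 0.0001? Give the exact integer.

16

|λ₂/λ₁| = 3.76/6.74 = 0.55786
Need k ≥ ln(0.0001) / ln(0.55786) = -9.2103 / -0.5836 ≈ 15.781
Smallest integer k satisfying the bound: 16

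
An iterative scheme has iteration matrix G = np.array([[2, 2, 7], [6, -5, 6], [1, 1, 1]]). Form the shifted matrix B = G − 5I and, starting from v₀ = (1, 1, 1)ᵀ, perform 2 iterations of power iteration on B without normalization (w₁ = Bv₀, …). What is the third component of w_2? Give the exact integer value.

B = G − 5I has rows (-3, 2, 7); (6, -10, 6); (1, 1, -4)
w1 = Bv₀ = ((-3)·1 + 2·1 + 7·1; 6·1 + (-10)·1 + 6·1; 1·1 + 1·1 + (-4)·1) = (6, 2, -2)
w2 = Bw1 = ((-3)·6 + 2·2 + 7·(-2); 6·6 + (-10)·2 + 6·(-2); 1·6 + 1·2 + (-4)·(-2)) = (-28, 4, 16)
Requested component of w2: 16

16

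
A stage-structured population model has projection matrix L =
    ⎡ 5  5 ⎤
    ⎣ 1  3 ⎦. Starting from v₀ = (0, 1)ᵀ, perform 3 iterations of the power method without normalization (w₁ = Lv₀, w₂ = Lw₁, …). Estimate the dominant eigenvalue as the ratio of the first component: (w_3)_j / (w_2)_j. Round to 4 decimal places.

6.7500

w1 = Lv₀ = (5·0 + 5·1; 1·0 + 3·1) = (5, 3)
w2 = Lw1 = (5·5 + 5·3; 1·5 + 3·3) = (40, 14)
w3 = Lw2 = (270, 82)
Ratio at component: 270 / 40 = 6.7500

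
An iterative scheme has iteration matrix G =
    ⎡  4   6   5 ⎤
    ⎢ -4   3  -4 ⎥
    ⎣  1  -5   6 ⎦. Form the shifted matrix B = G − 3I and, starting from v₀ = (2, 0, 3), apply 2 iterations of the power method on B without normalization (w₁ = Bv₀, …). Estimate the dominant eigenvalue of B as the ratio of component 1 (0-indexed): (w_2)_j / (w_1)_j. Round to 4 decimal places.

B = G − 3I has rows (1, 6, 5); (-4, 0, -4); (1, -5, 3)
w1 = Bv₀ = (1·2 + 6·0 + 5·3; (-4)·2 + 0·0 + (-4)·3; 1·2 + (-5)·0 + 3·3) = (17, -20, 11)
w2 = Bw1 = (1·17 + 6·(-20) + 5·11; (-4)·17 + 0·(-20) + (-4)·11; 1·17 + (-5)·(-20) + 3·11) = (-48, -112, 150)
Ratio: -112/-20 = 5.6000

5.6000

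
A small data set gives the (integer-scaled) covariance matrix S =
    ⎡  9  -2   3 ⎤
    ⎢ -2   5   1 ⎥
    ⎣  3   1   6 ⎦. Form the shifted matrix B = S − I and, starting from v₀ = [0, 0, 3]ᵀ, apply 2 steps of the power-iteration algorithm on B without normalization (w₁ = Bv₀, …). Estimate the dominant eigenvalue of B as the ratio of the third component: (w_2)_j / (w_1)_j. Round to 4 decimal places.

μ ≈ 7.0000

B = S − I has rows (8, -2, 3); (-2, 4, 1); (3, 1, 5)
w1 = Bv₀ = (8·0 + (-2)·0 + 3·3; (-2)·0 + 4·0 + 1·3; 3·0 + 1·0 + 5·3) = (9, 3, 15)
w2 = Bw1 = (8·9 + (-2)·3 + 3·15; (-2)·9 + 4·3 + 1·15; 3·9 + 1·3 + 5·15) = (111, 9, 105)
Ratio: 105/15 = 7.0000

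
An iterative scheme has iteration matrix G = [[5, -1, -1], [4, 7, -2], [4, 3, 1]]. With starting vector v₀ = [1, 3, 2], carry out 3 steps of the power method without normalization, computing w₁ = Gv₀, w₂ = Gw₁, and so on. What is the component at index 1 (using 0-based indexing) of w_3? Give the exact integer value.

w1 = Gv₀ = (0, 21, 15)
w2 = Gw1 = (-36, 117, 78)
w3 = Gw2 = (-375, 519, 285)
The requested component of w3 is 519.

519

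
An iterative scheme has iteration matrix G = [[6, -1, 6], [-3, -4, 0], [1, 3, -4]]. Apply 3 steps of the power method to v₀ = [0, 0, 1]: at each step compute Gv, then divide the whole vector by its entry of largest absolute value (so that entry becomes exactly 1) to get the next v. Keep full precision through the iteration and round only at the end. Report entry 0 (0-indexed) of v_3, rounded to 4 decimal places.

Gv0 = (6.00000, 0.00000, -4.00000); divide by 6.00000 → v1 = (1.00000, 0.00000, -0.66667)
Gv1 = (2.00000, -3.00000, 3.66667); divide by 3.66667 → v2 = (0.54545, -0.81818, 1.00000)
Gv2 = (10.09091, 1.63636, -5.90909); divide by 10.09091 → v3 = (1.00000, 0.16216, -0.58559)
Requested entry of v3: 222/222 = 1.0000

1.0000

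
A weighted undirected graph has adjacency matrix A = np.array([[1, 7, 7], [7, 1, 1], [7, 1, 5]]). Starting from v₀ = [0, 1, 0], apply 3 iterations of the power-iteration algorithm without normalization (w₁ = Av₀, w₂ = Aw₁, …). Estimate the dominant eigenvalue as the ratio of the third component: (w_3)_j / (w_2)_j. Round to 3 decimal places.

w1 = Av₀ = (1·0 + 7·1 + 7·0; 7·0 + 1·1 + 1·0; 7·0 + 1·1 + 5·0) = (7, 1, 1)
w2 = Aw1 = (1·7 + 7·1 + 7·1; 7·7 + 1·1 + 1·1; 7·7 + 1·1 + 5·1) = (21, 51, 55)
w3 = Aw2 = (763, 253, 473)
Ratio at component: 473 / 55 = 8.600

8.600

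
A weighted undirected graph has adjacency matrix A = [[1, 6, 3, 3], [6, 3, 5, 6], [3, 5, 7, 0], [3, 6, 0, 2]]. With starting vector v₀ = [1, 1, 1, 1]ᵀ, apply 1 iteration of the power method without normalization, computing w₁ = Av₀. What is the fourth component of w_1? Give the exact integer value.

11

w1 = Av₀ = (1·1 + 6·1 + 3·1 + 3·1; 6·1 + 3·1 + 5·1 + 6·1; 3·1 + 5·1 + 7·1 + 0·1; 3·1 + 6·1 + 0·1 + 2·1) = (13, 20, 15, 11)
The requested component of w1 is 11.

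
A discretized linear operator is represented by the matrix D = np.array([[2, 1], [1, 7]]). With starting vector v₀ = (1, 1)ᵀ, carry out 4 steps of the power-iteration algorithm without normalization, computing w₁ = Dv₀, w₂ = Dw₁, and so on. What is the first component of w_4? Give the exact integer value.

w1 = Dv₀ = (2·1 + 1·1; 1·1 + 7·1) = (3, 8)
w2 = Dw1 = (2·3 + 1·8; 1·3 + 7·8) = (14, 59)
w3 = Dw2 = (87, 427)
w4 = Dw3 = (601, 3076)
The requested component of w4 is 601.

601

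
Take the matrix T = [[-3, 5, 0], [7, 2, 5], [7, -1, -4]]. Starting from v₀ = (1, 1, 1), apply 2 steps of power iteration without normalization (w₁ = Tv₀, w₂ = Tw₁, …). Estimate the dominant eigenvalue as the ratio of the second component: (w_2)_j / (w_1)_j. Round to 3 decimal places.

λ ≈ 3.714

w1 = Tv₀ = ((-3)·1 + 5·1 + 0·1; 7·1 + 2·1 + 5·1; 7·1 + (-1)·1 + (-4)·1) = (2, 14, 2)
w2 = Tw1 = ((-3)·2 + 5·14 + 0·2; 7·2 + 2·14 + 5·2; 7·2 + (-1)·14 + (-4)·2) = (64, 52, -8)
Ratio at component: 52 / 14 = 3.714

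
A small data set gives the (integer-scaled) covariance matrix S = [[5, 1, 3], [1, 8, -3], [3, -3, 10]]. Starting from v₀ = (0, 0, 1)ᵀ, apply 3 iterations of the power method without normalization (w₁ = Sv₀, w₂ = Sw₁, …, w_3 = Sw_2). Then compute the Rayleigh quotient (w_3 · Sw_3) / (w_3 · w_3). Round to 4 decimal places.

w1 = Sv₀ = (5·0 + 1·0 + 3·1; 1·0 + 8·0 + (-3)·1; 3·0 + (-3)·0 + 10·1) = (3, -3, 10)
w2 = Sw1 = (5·3 + 1·(-3) + 3·10; 1·3 + 8·(-3) + (-3)·10; 3·3 + (-3)·(-3) + 10·10) = (42, -51, 118)
w3 = Sw2 = (513, -720, 1459)
Sw3 = (6222, -9624, 18289)
w3·Sw3 = 513·6222 + (-720)·(-9624) + 1459·18289 = 36804817; w3·w3 = 513·513 + (-720)·(-720) + 1459·1459 = 2910250
λ ≈ 36804817/2910250 = 12.6466

λ ≈ 12.6466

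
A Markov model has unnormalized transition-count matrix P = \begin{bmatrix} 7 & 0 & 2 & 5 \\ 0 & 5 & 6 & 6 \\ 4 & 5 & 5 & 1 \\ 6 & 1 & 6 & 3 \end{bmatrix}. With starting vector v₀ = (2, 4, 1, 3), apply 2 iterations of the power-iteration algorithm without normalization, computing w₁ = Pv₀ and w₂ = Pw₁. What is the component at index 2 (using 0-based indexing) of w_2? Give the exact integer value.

555

w1 = Pv₀ = (31, 44, 36, 31)
w2 = Pw1 = (444, 622, 555, 539)
The requested component of w2 is 555.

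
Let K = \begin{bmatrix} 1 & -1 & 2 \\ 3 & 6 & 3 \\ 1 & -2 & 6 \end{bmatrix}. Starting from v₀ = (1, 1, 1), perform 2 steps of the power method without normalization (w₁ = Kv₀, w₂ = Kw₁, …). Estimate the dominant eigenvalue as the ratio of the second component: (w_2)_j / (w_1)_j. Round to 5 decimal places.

7.75000

w1 = Kv₀ = (1·1 + (-1)·1 + 2·1; 3·1 + 6·1 + 3·1; 1·1 + (-2)·1 + 6·1) = (2, 12, 5)
w2 = Kw1 = (1·2 + (-1)·12 + 2·5; 3·2 + 6·12 + 3·5; 1·2 + (-2)·12 + 6·5) = (0, 93, 8)
Ratio at component: 93 / 12 = 7.75000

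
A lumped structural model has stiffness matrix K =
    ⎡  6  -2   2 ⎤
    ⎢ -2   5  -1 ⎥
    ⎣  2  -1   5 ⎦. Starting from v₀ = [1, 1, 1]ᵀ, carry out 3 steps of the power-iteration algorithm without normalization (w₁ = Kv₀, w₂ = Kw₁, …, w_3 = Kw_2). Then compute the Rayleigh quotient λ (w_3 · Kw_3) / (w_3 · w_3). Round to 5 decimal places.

w1 = Kv₀ = (6·1 + (-2)·1 + 2·1; (-2)·1 + 5·1 + (-1)·1; 2·1 + (-1)·1 + 5·1) = (6, 2, 6)
w2 = Kw1 = (6·6 + (-2)·2 + 2·6; (-2)·6 + 5·2 + (-1)·6; 2·6 + (-1)·2 + 5·6) = (44, -8, 40)
w3 = Kw2 = (360, -168, 296)
Kw3 = (3088, -1856, 2368)
w3·Kw3 = 360·3088 + (-168)·(-1856) + 296·2368 = 2124416; w3·w3 = 360·360 + (-168)·(-168) + 296·296 = 245440
λ ≈ 2124416/245440 = 8.65554

8.65554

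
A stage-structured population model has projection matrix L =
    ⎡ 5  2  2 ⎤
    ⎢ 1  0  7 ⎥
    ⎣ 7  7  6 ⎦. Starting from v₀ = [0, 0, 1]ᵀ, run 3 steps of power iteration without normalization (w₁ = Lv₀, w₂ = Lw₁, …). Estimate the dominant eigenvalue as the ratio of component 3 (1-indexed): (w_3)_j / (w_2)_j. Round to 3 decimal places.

w1 = Lv₀ = (5·0 + 2·0 + 2·1; 1·0 + 0·0 + 7·1; 7·0 + 7·0 + 6·1) = (2, 7, 6)
w2 = Lw1 = (5·2 + 2·7 + 2·6; 1·2 + 0·7 + 7·6; 7·2 + 7·7 + 6·6) = (36, 44, 99)
w3 = Lw2 = (466, 729, 1154)
Ratio at component: 1154 / 99 = 11.657

λ ≈ 11.657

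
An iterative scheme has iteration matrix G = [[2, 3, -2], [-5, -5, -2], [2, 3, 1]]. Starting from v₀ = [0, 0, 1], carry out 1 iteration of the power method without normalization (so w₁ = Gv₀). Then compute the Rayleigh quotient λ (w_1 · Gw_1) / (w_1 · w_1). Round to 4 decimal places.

w1 = Gv₀ = (-2, -2, 1)
Gw1 = (-12, 18, -9)
w1·Gw1 = (-2)·(-12) + (-2)·18 + 1·(-9) = -21; w1·w1 = (-2)·(-2) + (-2)·(-2) + 1·1 = 9
λ ≈ -21/9 = -2.3333

λ ≈ -2.3333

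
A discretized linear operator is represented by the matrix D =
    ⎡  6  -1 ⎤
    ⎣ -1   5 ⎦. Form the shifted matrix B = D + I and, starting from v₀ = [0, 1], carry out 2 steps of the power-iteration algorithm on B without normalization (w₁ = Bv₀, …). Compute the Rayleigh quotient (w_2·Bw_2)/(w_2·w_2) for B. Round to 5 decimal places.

B = D + I has rows (7, -1); (-1, 6)
w1 = Bv₀ = (-1, 6)
w2 = Bw1 = (-13, 37)
Bw2 = (-128, 235)
w2·Bw2 = 10359; w2·w2 = 1538; μ ≈ 10359/1538 = 6.73537

μ ≈ 6.73537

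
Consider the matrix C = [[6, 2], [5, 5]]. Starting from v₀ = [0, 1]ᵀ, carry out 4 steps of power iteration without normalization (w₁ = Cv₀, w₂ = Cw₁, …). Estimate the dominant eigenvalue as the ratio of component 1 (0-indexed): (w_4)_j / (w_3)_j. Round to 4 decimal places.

w1 = Cv₀ = (2, 5)
w2 = Cw1 = (22, 35)
w3 = Cw2 = (202, 285)
w4 = Cw3 = (1782, 2435)
Ratio at component: 2435 / 285 = 8.5439

λ ≈ 8.5439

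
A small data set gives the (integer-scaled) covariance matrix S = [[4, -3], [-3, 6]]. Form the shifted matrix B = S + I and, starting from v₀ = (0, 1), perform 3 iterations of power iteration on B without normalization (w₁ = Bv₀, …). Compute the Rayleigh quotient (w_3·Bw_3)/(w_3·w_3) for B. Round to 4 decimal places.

μ ≈ 9.1594

B = S + I has rows (5, -3); (-3, 7)
w1 = Bv₀ = (5·0 + (-3)·1; (-3)·0 + 7·1) = (-3, 7)
w2 = Bw1 = (5·(-3) + (-3)·7; (-3)·(-3) + 7·7) = (-36, 58)
w3 = Bw2 = (-354, 514)
Bw3 = (-3312, 4660)
w3·Bw3 = 3567688; w3·w3 = 389512; μ ≈ 3567688/389512 = 9.1594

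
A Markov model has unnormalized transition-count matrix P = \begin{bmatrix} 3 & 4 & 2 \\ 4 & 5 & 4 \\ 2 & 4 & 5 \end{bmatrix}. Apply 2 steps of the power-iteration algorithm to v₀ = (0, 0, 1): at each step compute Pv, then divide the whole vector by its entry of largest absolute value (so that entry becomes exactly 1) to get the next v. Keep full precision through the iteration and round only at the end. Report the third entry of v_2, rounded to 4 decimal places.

0.9375

Pv0 = (2.00000, 4.00000, 5.00000); divide by 5.00000 → v1 = (0.40000, 0.80000, 1.00000)
Pv1 = (6.40000, 9.60000, 9.00000); divide by 9.60000 → v2 = (0.66667, 1.00000, 0.93750)
Requested entry of v2: 45/48 = 0.9375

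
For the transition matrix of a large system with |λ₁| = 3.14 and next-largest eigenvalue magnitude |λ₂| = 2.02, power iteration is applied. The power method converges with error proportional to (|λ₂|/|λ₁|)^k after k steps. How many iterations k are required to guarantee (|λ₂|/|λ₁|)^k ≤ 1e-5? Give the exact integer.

|λ₂/λ₁| = 2.02/3.14 = 0.64331
Need k ≥ ln(1e-5) / ln(0.64331) = -11.5129 / -0.4411 ≈ 26.099
Smallest integer k satisfying the bound: 27

27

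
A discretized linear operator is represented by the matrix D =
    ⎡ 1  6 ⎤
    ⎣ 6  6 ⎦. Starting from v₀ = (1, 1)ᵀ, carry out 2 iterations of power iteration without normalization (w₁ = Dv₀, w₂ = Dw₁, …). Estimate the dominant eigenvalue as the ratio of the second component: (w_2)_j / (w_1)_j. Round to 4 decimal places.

w1 = Dv₀ = (1·1 + 6·1; 6·1 + 6·1) = (7, 12)
w2 = Dw1 = (1·7 + 6·12; 6·7 + 6·12) = (79, 114)
Ratio at component: 114 / 12 = 9.5000

9.5000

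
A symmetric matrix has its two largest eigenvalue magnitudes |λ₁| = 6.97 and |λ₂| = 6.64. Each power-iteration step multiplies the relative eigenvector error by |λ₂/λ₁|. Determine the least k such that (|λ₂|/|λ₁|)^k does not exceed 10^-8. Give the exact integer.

|λ₂/λ₁| = 6.64/6.97 = 0.95265
Need k ≥ ln(10^-8) / ln(0.95265) = -18.4207 / -0.0485 ≈ 379.782
Smallest integer k satisfying the bound: 380

380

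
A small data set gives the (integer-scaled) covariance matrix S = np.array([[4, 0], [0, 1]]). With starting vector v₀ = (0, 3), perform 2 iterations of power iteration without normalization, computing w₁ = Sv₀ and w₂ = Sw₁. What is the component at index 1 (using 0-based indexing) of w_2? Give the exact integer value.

3

w1 = Sv₀ = (4·0 + 0·3; 0·0 + 1·3) = (0, 3)
w2 = Sw1 = (4·0 + 0·3; 0·0 + 1·3) = (0, 3)
The requested component of w2 is 3.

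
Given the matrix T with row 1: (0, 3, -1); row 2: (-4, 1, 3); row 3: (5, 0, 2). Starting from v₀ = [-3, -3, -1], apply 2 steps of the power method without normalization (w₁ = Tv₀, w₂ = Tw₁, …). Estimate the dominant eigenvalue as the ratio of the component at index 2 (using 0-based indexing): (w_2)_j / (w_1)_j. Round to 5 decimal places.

λ ≈ 4.35294

w1 = Tv₀ = (-8, 6, -17)
w2 = Tw1 = (35, -13, -74)
Ratio at component: -74 / -17 = 4.35294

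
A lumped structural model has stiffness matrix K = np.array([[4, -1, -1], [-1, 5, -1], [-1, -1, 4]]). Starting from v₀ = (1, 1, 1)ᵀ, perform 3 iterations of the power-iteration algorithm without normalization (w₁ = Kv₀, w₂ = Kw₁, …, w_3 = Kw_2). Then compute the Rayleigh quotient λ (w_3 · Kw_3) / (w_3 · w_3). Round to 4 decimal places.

5.1561

w1 = Kv₀ = (4·1 + (-1)·1 + (-1)·1; (-1)·1 + 5·1 + (-1)·1; (-1)·1 + (-1)·1 + 4·1) = (2, 3, 2)
w2 = Kw1 = (4·2 + (-1)·3 + (-1)·2; (-1)·2 + 5·3 + (-1)·2; (-1)·2 + (-1)·3 + 4·2) = (3, 11, 3)
w3 = Kw2 = (-2, 49, -2)
Kw3 = (-55, 249, -55)
w3·Kw3 = (-2)·(-55) + 49·249 + (-2)·(-55) = 12421; w3·w3 = (-2)·(-2) + 49·49 + (-2)·(-2) = 2409
λ ≈ 12421/2409 = 5.1561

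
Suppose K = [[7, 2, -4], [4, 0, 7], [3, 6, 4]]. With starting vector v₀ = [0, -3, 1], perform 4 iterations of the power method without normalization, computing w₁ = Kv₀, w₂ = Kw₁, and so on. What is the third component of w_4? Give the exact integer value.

-6164

w1 = Kv₀ = (-10, 7, -14)
w2 = Kw1 = (0, -138, -44)
w3 = Kw2 = (-100, -308, -1004)
w4 = Kw3 = (2700, -7428, -6164)
The requested component of w4 is -6164.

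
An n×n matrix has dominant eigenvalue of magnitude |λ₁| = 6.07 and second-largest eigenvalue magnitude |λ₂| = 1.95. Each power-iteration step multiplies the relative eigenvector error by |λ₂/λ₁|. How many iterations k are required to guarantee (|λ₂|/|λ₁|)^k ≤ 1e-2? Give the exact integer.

5

|λ₂/λ₁| = 1.95/6.07 = 0.32125
Need k ≥ ln(1e-2) / ln(0.32125) = -4.6052 / -1.1355 ≈ 4.056
Smallest integer k satisfying the bound: 5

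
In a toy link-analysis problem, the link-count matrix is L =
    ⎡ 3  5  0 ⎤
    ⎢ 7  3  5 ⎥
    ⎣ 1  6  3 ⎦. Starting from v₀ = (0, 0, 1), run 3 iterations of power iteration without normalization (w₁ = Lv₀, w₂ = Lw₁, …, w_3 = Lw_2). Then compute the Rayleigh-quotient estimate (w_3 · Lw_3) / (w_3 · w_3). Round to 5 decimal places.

11.04509

w1 = Lv₀ = (0, 5, 3)
w2 = Lw1 = (25, 30, 39)
w3 = Lw2 = (225, 460, 322)
Lw3 = (2975, 4565, 3951)
w3·Lw3 = 225·2975 + 460·4565 + 322·3951 = 4041497; w3·w3 = 225·225 + 460·460 + 322·322 = 365909
λ ≈ 4041497/365909 = 11.04509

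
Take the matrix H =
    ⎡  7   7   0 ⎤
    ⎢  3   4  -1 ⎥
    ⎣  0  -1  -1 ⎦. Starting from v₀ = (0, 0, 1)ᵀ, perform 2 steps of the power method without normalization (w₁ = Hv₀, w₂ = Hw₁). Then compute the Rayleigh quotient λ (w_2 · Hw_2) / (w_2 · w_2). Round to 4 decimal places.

9.6290

w1 = Hv₀ = (0, -1, -1)
w2 = Hw1 = (-7, -3, 2)
Hw2 = (-70, -35, 1)
w2·Hw2 = (-7)·(-70) + (-3)·(-35) + 2·1 = 597; w2·w2 = (-7)·(-7) + (-3)·(-3) + 2·2 = 62
λ ≈ 597/62 = 9.6290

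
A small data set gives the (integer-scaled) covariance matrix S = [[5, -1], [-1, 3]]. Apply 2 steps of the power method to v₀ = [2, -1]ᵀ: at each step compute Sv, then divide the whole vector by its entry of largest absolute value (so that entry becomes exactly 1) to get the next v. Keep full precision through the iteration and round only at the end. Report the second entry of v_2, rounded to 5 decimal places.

-0.43333

Sv0 = (11.000000, -5.000000); divide by 11.000000 → v1 = (1.000000, -0.454545)
Sv1 = (5.454545, -2.363636); divide by 5.454545 → v2 = (1.000000, -0.433333)
Requested entry of v2: -26/60 = -0.43333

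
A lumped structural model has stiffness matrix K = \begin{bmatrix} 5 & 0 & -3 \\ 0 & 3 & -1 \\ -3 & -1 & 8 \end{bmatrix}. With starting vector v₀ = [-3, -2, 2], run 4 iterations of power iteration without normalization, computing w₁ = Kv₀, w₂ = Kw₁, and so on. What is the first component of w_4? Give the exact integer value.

w1 = Kv₀ = (5·(-3) + 0·(-2) + (-3)·2; 0·(-3) + 3·(-2) + (-1)·2; (-3)·(-3) + (-1)·(-2) + 8·2) = (-21, -8, 27)
w2 = Kw1 = (5·(-21) + 0·(-8) + (-3)·27; 0·(-21) + 3·(-8) + (-1)·27; (-3)·(-21) + (-1)·(-8) + 8·27) = (-186, -51, 287)
w3 = Kw2 = (-1791, -440, 2905)
w4 = Kw3 = (-17670, -4225, 29053)
The requested component of w4 is -17670.

-17670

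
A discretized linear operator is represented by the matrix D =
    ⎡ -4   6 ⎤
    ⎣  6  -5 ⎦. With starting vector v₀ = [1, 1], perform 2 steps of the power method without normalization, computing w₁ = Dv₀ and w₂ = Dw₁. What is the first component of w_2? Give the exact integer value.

-2

w1 = Dv₀ = (2, 1)
w2 = Dw1 = (-2, 7)
The requested component of w2 is -2.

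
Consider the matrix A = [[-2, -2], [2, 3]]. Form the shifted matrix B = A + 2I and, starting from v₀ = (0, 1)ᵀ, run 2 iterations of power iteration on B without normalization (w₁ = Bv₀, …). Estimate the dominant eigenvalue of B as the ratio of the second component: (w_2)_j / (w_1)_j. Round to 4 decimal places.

4.2000

B = A + 2I has rows (0, -2); (2, 5)
w1 = Bv₀ = (0·0 + (-2)·1; 2·0 + 5·1) = (-2, 5)
w2 = Bw1 = (0·(-2) + (-2)·5; 2·(-2) + 5·5) = (-10, 21)
Ratio: 21/5 = 4.2000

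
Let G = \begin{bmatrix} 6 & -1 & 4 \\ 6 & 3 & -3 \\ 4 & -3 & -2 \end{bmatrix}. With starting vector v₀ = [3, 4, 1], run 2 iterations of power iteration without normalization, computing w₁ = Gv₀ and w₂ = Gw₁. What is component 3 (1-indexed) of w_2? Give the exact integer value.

-5

w1 = Gv₀ = (6·3 + (-1)·4 + 4·1; 6·3 + 3·4 + (-3)·1; 4·3 + (-3)·4 + (-2)·1) = (18, 27, -2)
w2 = Gw1 = (6·18 + (-1)·27 + 4·(-2); 6·18 + 3·27 + (-3)·(-2); 4·18 + (-3)·27 + (-2)·(-2)) = (73, 195, -5)
The requested component of w2 is -5.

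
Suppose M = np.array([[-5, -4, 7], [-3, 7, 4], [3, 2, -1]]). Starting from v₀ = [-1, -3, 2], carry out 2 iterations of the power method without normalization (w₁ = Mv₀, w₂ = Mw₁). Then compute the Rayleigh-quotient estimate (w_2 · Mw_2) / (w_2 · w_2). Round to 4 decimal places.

-5.0162

w1 = Mv₀ = (31, -10, -11)
w2 = Mw1 = (-192, -207, 84)
Mw2 = (2376, -537, -1074)
w2·Mw2 = (-192)·2376 + (-207)·(-537) + 84·(-1074) = -435249; w2·w2 = (-192)·(-192) + (-207)·(-207) + 84·84 = 86769
λ ≈ -435249/86769 = -5.0162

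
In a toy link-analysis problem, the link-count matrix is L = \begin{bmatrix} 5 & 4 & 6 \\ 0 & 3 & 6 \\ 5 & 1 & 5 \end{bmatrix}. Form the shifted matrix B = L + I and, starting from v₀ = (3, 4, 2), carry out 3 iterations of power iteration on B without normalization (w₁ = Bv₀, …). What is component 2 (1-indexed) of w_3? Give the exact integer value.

B = L + I has rows (6, 4, 6); (0, 4, 6); (5, 1, 6)
w1 = Bv₀ = (6·3 + 4·4 + 6·2; 0·3 + 4·4 + 6·2; 5·3 + 1·4 + 6·2) = (46, 28, 31)
w2 = Bw1 = (6·46 + 4·28 + 6·31; 0·46 + 4·28 + 6·31; 5·46 + 1·28 + 6·31) = (574, 298, 444)
w3 = Bw2 = (7300, 3856, 5832)
Requested component of w3: 3856

3856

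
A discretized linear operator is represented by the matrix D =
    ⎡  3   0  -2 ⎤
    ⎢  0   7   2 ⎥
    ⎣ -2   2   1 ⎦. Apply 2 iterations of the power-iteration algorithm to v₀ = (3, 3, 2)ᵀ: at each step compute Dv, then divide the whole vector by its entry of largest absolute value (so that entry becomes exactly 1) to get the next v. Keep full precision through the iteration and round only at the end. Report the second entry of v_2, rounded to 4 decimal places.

Dv0 = (5.00000, 25.00000, 2.00000); divide by 25.00000 → v1 = (0.20000, 1.00000, 0.08000)
Dv1 = (0.44000, 7.16000, 1.68000); divide by 7.16000 → v2 = (0.06145, 1.00000, 0.23464)
Requested entry of v2: 179/179 = 1.0000

1.0000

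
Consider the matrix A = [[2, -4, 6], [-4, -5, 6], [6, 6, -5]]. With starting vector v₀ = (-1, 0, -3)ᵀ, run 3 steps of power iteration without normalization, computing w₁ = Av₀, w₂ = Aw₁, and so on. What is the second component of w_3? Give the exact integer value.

w1 = Av₀ = (2·(-1) + (-4)·0 + 6·(-3); (-4)·(-1) + (-5)·0 + 6·(-3); 6·(-1) + 6·0 + (-5)·(-3)) = (-20, -14, 9)
w2 = Aw1 = (2·(-20) + (-4)·(-14) + 6·9; (-4)·(-20) + (-5)·(-14) + 6·9; 6·(-20) + 6·(-14) + (-5)·9) = (70, 204, -249)
w3 = Aw2 = (-2170, -2794, 2889)
The requested component of w3 is -2794.

-2794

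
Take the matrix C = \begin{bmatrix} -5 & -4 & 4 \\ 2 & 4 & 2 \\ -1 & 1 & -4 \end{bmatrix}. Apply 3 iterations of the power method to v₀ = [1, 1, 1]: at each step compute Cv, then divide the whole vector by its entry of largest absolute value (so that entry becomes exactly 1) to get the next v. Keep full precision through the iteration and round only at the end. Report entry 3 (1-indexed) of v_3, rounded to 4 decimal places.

-0.4514

Cv0 = (-5.00000, 8.00000, -4.00000); divide by 8.00000 → v1 = (-0.62500, 1.00000, -0.50000)
Cv1 = (-2.87500, 1.75000, 3.62500); divide by 3.62500 → v2 = (-0.79310, 0.48276, 1.00000)
Cv2 = (6.03448, 2.34483, -2.72414); divide by 6.03448 → v3 = (1.00000, 0.38857, -0.45143)
Requested entry of v3: -79/175 = -0.4514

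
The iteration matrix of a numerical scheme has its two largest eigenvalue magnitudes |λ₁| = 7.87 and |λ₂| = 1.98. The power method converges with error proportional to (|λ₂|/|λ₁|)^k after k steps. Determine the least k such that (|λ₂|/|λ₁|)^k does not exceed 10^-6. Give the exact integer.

|λ₂/λ₁| = 1.98/7.87 = 0.25159
Need k ≥ ln(10^-6) / ln(0.25159) = -13.8155 / -1.3800 ≈ 10.012
Smallest integer k satisfying the bound: 11

11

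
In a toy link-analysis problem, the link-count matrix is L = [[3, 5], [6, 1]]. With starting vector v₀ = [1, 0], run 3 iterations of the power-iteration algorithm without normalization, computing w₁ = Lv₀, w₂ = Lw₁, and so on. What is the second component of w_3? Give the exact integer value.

w1 = Lv₀ = (3·1 + 5·0; 6·1 + 1·0) = (3, 6)
w2 = Lw1 = (3·3 + 5·6; 6·3 + 1·6) = (39, 24)
w3 = Lw2 = (237, 258)
The requested component of w3 is 258.

258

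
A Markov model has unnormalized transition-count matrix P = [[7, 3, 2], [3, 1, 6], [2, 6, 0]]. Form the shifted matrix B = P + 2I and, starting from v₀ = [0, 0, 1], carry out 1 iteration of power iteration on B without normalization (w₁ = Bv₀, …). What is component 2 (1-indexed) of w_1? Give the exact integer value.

6

B = P + 2I has rows (9, 3, 2); (3, 3, 6); (2, 6, 2)
w1 = Bv₀ = (2, 6, 2)
Requested component of w1: 6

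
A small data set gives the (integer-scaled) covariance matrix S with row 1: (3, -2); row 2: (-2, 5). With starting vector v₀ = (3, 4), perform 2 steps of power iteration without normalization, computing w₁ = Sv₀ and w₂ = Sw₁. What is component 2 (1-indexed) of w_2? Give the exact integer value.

68

w1 = Sv₀ = (1, 14)
w2 = Sw1 = (-25, 68)
The requested component of w2 is 68.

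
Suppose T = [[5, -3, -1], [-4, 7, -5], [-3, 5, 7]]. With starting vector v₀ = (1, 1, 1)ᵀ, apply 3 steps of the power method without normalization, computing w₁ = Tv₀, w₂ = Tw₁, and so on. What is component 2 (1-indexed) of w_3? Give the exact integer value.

-699

w1 = Tv₀ = (5·1 + (-3)·1 + (-1)·1; (-4)·1 + 7·1 + (-5)·1; (-3)·1 + 5·1 + 7·1) = (1, -2, 9)
w2 = Tw1 = (5·1 + (-3)·(-2) + (-1)·9; (-4)·1 + 7·(-2) + (-5)·9; (-3)·1 + 5·(-2) + 7·9) = (2, -63, 50)
w3 = Tw2 = (149, -699, 29)
The requested component of w3 is -699.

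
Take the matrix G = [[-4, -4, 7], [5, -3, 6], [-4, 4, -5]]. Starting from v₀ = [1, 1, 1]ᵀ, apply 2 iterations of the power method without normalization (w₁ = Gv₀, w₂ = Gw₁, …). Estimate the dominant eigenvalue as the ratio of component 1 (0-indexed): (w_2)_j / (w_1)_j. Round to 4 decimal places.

λ ≈ -7.3750

w1 = Gv₀ = ((-4)·1 + (-4)·1 + 7·1; 5·1 + (-3)·1 + 6·1; (-4)·1 + 4·1 + (-5)·1) = (-1, 8, -5)
w2 = Gw1 = ((-4)·(-1) + (-4)·8 + 7·(-5); 5·(-1) + (-3)·8 + 6·(-5); (-4)·(-1) + 4·8 + (-5)·(-5)) = (-63, -59, 61)
Ratio at component: -59 / 8 = -7.3750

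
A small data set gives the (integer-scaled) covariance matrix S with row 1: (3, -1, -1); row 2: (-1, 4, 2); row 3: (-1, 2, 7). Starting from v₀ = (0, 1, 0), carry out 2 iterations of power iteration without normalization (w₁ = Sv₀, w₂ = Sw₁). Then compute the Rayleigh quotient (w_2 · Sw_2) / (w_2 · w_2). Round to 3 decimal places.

w1 = Sv₀ = (3·0 + (-1)·1 + (-1)·0; (-1)·0 + 4·1 + 2·0; (-1)·0 + 2·1 + 7·0) = (-1, 4, 2)
w2 = Sw1 = (3·(-1) + (-1)·4 + (-1)·2; (-1)·(-1) + 4·4 + 2·2; (-1)·(-1) + 2·4 + 7·2) = (-9, 21, 23)
Sw2 = (-71, 139, 212)
w2·Sw2 = (-9)·(-71) + 21·139 + 23·212 = 8434; w2·w2 = (-9)·(-9) + 21·21 + 23·23 = 1051
λ ≈ 8434/1051 = 8.025

λ ≈ 8.025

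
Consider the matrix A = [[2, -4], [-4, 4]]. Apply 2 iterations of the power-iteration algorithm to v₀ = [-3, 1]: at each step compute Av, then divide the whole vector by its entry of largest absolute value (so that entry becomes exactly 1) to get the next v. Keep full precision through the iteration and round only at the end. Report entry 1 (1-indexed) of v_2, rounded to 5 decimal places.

Av0 = (-10.000000, 16.000000); divide by 16.000000 → v1 = (-0.625000, 1.000000)
Av1 = (-5.250000, 6.500000); divide by 6.500000 → v2 = (-0.807692, 1.000000)
Requested entry of v2: -84/104 = -0.80769

-0.80769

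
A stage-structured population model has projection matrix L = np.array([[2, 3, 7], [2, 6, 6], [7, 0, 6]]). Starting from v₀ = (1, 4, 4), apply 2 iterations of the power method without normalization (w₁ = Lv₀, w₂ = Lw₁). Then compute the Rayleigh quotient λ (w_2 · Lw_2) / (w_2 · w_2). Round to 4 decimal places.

w1 = Lv₀ = (42, 50, 31)
w2 = Lw1 = (451, 570, 480)
Lw2 = (5972, 7202, 6037)
w2·Lw2 = 451·5972 + 570·7202 + 480·6037 = 9696272; w2·w2 = 451·451 + 570·570 + 480·480 = 758701
λ ≈ 9696272/758701 = 12.7801

λ ≈ 12.7801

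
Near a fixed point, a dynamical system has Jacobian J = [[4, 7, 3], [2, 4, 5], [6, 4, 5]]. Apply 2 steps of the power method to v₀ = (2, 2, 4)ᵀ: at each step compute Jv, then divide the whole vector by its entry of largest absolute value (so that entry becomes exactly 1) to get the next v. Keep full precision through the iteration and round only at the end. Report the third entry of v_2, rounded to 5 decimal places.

Jv0 = (34.000000, 32.000000, 40.000000); divide by 40.000000 → v1 = (0.850000, 0.800000, 1.000000)
Jv1 = (12.000000, 9.900000, 13.300000); divide by 13.300000 → v2 = (0.902256, 0.744361, 1.000000)
Requested entry of v2: 532/532 = 1.00000

1.00000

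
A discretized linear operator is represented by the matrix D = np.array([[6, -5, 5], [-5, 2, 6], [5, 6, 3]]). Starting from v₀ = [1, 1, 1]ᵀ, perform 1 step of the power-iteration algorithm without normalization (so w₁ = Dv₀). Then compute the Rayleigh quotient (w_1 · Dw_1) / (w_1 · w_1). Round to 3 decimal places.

w1 = Dv₀ = (6, 3, 14)
Dw1 = (91, 60, 90)
w1·Dw1 = 6·91 + 3·60 + 14·90 = 1986; w1·w1 = 6·6 + 3·3 + 14·14 = 241
λ ≈ 1986/241 = 8.241

λ ≈ 8.241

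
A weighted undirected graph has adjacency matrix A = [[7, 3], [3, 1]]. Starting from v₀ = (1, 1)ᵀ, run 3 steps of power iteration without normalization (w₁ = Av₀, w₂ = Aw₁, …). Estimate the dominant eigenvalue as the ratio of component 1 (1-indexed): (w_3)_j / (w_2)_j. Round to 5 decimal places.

λ ≈ 8.24390

w1 = Av₀ = (7·1 + 3·1; 3·1 + 1·1) = (10, 4)
w2 = Aw1 = (7·10 + 3·4; 3·10 + 1·4) = (82, 34)
w3 = Aw2 = (676, 280)
Ratio at component: 676 / 82 = 8.24390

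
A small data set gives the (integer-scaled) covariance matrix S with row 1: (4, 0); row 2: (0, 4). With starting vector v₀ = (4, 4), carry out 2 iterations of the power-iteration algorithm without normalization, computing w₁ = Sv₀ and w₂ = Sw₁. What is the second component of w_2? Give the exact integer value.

w1 = Sv₀ = (4·4 + 0·4; 0·4 + 4·4) = (16, 16)
w2 = Sw1 = (4·16 + 0·16; 0·16 + 4·16) = (64, 64)
The requested component of w2 is 64.

64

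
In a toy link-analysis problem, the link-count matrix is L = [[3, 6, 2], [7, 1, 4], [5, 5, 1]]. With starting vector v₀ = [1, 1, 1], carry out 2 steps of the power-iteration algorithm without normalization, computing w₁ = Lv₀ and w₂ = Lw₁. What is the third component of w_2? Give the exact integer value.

w1 = Lv₀ = (3·1 + 6·1 + 2·1; 7·1 + 1·1 + 4·1; 5·1 + 5·1 + 1·1) = (11, 12, 11)
w2 = Lw1 = (3·11 + 6·12 + 2·11; 7·11 + 1·12 + 4·11; 5·11 + 5·12 + 1·11) = (127, 133, 126)
The requested component of w2 is 126.

126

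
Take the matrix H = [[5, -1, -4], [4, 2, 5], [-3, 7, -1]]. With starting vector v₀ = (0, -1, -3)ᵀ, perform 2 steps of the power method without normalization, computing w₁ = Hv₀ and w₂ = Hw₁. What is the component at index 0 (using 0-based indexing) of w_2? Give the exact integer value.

w1 = Hv₀ = (13, -17, -4)
w2 = Hw1 = (98, -2, -154)
The requested component of w2 is 98.

98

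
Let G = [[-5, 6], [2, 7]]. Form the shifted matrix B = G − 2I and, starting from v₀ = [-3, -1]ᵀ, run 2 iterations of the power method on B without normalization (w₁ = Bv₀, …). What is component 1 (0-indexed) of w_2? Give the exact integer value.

-25

B = G − 2I has rows (-7, 6); (2, 5)
w1 = Bv₀ = (15, -11)
w2 = Bw1 = (-171, -25)
Requested component of w2: -25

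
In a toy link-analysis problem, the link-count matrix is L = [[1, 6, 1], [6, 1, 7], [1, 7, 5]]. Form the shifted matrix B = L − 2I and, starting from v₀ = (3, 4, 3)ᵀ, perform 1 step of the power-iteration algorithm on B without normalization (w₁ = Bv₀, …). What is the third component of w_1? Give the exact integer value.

B = L − 2I has rows (-1, 6, 1); (6, -1, 7); (1, 7, 3)
w1 = Bv₀ = ((-1)·3 + 6·4 + 1·3; 6·3 + (-1)·4 + 7·3; 1·3 + 7·4 + 3·3) = (24, 35, 40)
Requested component of w1: 40

40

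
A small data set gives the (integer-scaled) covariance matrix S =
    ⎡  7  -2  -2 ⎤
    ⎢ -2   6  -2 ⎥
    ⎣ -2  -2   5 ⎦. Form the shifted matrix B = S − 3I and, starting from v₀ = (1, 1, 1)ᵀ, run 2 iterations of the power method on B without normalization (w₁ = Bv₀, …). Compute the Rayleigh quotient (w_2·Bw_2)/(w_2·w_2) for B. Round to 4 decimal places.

B = S − 3I has rows (4, -2, -2); (-2, 3, -2); (-2, -2, 2)
w1 = Bv₀ = (4·1 + (-2)·1 + (-2)·1; (-2)·1 + 3·1 + (-2)·1; (-2)·1 + (-2)·1 + 2·1) = (0, -1, -2)
w2 = Bw1 = (4·0 + (-2)·(-1) + (-2)·(-2); (-2)·0 + 3·(-1) + (-2)·(-2); (-2)·0 + (-2)·(-1) + 2·(-2)) = (6, 1, -2)
Bw2 = (26, -5, -18)
w2·Bw2 = 187; w2·w2 = 41; μ ≈ 187/41 = 4.5610

4.5610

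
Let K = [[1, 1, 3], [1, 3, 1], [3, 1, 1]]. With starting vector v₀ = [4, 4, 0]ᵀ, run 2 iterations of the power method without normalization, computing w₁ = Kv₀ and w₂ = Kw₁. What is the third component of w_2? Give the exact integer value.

w1 = Kv₀ = (8, 16, 16)
w2 = Kw1 = (72, 72, 56)
The requested component of w2 is 56.

56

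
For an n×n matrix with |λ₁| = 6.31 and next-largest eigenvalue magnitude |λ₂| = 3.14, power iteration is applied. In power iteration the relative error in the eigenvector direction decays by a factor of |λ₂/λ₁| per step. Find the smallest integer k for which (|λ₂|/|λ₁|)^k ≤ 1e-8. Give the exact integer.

|λ₂/λ₁| = 3.14/6.31 = 0.49762
Need k ≥ ln(1e-8) / ln(0.49762) = -18.4207 / -0.6979 ≈ 26.394
Smallest integer k satisfying the bound: 27

27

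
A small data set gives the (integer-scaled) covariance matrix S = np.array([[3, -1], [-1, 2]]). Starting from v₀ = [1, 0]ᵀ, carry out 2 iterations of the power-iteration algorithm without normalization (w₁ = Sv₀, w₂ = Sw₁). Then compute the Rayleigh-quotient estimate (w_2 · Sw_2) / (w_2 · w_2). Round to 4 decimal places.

w1 = Sv₀ = (3·1 + (-1)·0; (-1)·1 + 2·0) = (3, -1)
w2 = Sw1 = (3·3 + (-1)·(-1); (-1)·3 + 2·(-1)) = (10, -5)
Sw2 = (35, -20)
w2·Sw2 = 10·35 + (-5)·(-20) = 450; w2·w2 = 10·10 + (-5)·(-5) = 125
λ ≈ 450/125 = 3.6000

3.6000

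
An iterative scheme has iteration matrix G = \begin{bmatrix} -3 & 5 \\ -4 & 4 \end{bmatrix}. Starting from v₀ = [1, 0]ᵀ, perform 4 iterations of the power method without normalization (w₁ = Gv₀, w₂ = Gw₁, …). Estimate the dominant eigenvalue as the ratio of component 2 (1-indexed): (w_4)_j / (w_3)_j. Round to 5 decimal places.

w1 = Gv₀ = (-3, -4)
w2 = Gw1 = (-11, -4)
w3 = Gw2 = (13, 28)
w4 = Gw3 = (101, 60)
Ratio at component: 60 / 28 = 2.14286

2.14286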